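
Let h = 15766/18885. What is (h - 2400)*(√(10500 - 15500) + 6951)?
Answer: -104979178178/6295 - 453082340*I*√2/3777 ≈ -1.6677e+7 - 1.6965e+5*I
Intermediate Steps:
h = 15766/18885 (h = 15766*(1/18885) = 15766/18885 ≈ 0.83484)
(h - 2400)*(√(10500 - 15500) + 6951) = (15766/18885 - 2400)*(√(10500 - 15500) + 6951) = -45308234*(√(-5000) + 6951)/18885 = -45308234*(50*I*√2 + 6951)/18885 = -45308234*(6951 + 50*I*√2)/18885 = -104979178178/6295 - 453082340*I*√2/3777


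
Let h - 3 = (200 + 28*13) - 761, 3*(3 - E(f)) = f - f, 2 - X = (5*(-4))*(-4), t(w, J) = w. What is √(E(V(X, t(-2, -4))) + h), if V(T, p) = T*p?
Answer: I*√191 ≈ 13.82*I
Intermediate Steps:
X = -78 (X = 2 - 5*(-4)*(-4) = 2 - (-20)*(-4) = 2 - 1*80 = 2 - 80 = -78)
E(f) = 3 (E(f) = 3 - (f - f)/3 = 3 - ⅓*0 = 3 + 0 = 3)
h = -194 (h = 3 + ((200 + 28*13) - 761) = 3 + ((200 + 364) - 761) = 3 + (564 - 761) = 3 - 197 = -194)
√(E(V(X, t(-2, -4))) + h) = √(3 - 194) = √(-191) = I*√191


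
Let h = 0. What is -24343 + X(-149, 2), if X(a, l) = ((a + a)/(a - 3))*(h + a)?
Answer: -1872269/76 ≈ -24635.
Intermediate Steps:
X(a, l) = 2*a**2/(-3 + a) (X(a, l) = ((a + a)/(a - 3))*(0 + a) = ((2*a)/(-3 + a))*a = (2*a/(-3 + a))*a = 2*a**2/(-3 + a))
-24343 + X(-149, 2) = -24343 + 2*(-149)**2/(-3 - 149) = -24343 + 2*22201/(-152) = -24343 + 2*22201*(-1/152) = -24343 - 22201/76 = -1872269/76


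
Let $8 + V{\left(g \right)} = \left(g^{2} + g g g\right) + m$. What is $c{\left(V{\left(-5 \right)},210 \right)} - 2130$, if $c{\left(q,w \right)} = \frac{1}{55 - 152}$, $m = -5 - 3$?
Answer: $- \frac{206611}{97} \approx -2130.0$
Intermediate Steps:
$m = -8$
$V{\left(g \right)} = -16 + g^{2} + g^{3}$ ($V{\left(g \right)} = -8 - \left(8 - g^{2} - g g g\right) = -8 - \left(8 - g^{2} - g^{2} g\right) = -8 - \left(8 - g^{2} - g^{3}\right) = -8 + \left(-8 + g^{2} + g^{3}\right) = -16 + g^{2} + g^{3}$)
$c{\left(q,w \right)} = - \frac{1}{97}$ ($c{\left(q,w \right)} = \frac{1}{-97} = - \frac{1}{97}$)
$c{\left(V{\left(-5 \right)},210 \right)} - 2130 = - \frac{1}{97} - 2130 = - \frac{206611}{97}$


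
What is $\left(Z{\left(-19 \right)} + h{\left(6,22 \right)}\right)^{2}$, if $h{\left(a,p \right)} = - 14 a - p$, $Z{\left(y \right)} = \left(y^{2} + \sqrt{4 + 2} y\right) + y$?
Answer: $57862 - 8968 \sqrt{6} \approx 35895.0$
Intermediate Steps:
$Z{\left(y \right)} = y + y^{2} + y \sqrt{6}$ ($Z{\left(y \right)} = \left(y^{2} + \sqrt{6} y\right) + y = \left(y^{2} + y \sqrt{6}\right) + y = y + y^{2} + y \sqrt{6}$)
$h{\left(a,p \right)} = - p - 14 a$
$\left(Z{\left(-19 \right)} + h{\left(6,22 \right)}\right)^{2} = \left(- 19 \left(1 - 19 + \sqrt{6}\right) - 106\right)^{2} = \left(- 19 \left(-18 + \sqrt{6}\right) - 106\right)^{2} = \left(\left(342 - 19 \sqrt{6}\right) - 106\right)^{2} = \left(236 - 19 \sqrt{6}\right)^{2}$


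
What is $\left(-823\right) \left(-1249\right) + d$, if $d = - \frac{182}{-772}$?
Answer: $\frac{396779913}{386} \approx 1.0279 \cdot 10^{6}$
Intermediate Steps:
$d = \frac{91}{386}$ ($d = \left(-182\right) \left(- \frac{1}{772}\right) = \frac{91}{386} \approx 0.23575$)
$\left(-823\right) \left(-1249\right) + d = \left(-823\right) \left(-1249\right) + \frac{91}{386} = 1027927 + \frac{91}{386} = \frac{396779913}{386}$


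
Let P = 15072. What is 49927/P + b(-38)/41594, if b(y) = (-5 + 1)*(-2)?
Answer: 1038392107/313452384 ≈ 3.3128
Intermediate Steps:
b(y) = 8 (b(y) = -4*(-2) = 8)
49927/P + b(-38)/41594 = 49927/15072 + 8/41594 = 49927*(1/15072) + 8*(1/41594) = 49927/15072 + 4/20797 = 1038392107/313452384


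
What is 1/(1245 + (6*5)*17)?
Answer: 1/1755 ≈ 0.00056980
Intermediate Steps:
1/(1245 + (6*5)*17) = 1/(1245 + 30*17) = 1/(1245 + 510) = 1/1755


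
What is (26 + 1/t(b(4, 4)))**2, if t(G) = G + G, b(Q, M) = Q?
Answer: 43681/64 ≈ 682.52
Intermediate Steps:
t(G) = 2*G
(26 + 1/t(b(4, 4)))**2 = (26 + 1/(2*4))**2 = (26 + 1/8)**2 = (209/8)**2 = 43681/64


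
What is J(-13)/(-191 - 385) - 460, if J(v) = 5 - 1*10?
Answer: -264955/576 ≈ -459.99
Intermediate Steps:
J(v) = -5 (J(v) = 5 - 10 = -5)
J(-13)/(-191 - 385) - 460 = -5/(-191 - 385) - 460 = -5/(-576) - 460 = -5*(-1/576) - 460 = 5/576 - 460 = -264955/576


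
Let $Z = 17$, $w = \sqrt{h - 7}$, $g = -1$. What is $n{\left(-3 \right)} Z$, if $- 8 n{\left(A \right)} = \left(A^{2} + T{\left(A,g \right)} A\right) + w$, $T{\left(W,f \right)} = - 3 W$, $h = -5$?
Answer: $\frac{153}{4} - \frac{17 i \sqrt{3}}{4} \approx 38.25 - 7.3612 i$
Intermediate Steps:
$w = 2 i \sqrt{3}$ ($w = \sqrt{-5 - 7} = \sqrt{-12} = 2 i \sqrt{3} \approx 3.4641 i$)
$n{\left(A \right)} = \frac{A^{2}}{4} - \frac{i \sqrt{3}}{4}$ ($n{\left(A \right)} = - \frac{\left(A^{2} + - 3 A A\right) + 2 i \sqrt{3}}{8} = - \frac{\left(A^{2} - 3 A^{2}\right) + 2 i \sqrt{3}}{8} = - \frac{- 2 A^{2} + 2 i \sqrt{3}}{8} = \frac{A^{2}}{4} - \frac{i \sqrt{3}}{4}$)
$n{\left(-3 \right)} Z = \left(\frac{\left(-3\right)^{2}}{4} - \frac{i \sqrt{3}}{4}\right) 17 = \left(\frac{1}{4} \cdot 9 - \frac{i \sqrt{3}}{4}\right) 17 = \left(\frac{9}{4} - \frac{i \sqrt{3}}{4}\right) 17 = \frac{153}{4} - \frac{17 i \sqrt{3}}{4}$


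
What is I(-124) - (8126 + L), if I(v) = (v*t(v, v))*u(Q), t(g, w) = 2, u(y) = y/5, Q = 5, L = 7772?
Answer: -16146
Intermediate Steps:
u(y) = y/5 (u(y) = y*(⅕) = y/5)
I(v) = 2*v (I(v) = (v*2)*((⅕)*5) = (2*v)*1 = 2*v)
I(-124) - (8126 + L) = 2*(-124) - (8126 + 7772) = -248 - 1*15898 = -248 - 15898 = -16146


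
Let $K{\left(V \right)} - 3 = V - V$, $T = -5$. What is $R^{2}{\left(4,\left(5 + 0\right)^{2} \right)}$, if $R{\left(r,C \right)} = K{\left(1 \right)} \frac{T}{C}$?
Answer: $\frac{9}{25} \approx 0.36$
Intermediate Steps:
$K{\left(V \right)} = 3$ ($K{\left(V \right)} = 3 + \left(V - V\right) = 3 + 0 = 3$)
$R{\left(r,C \right)} = - \frac{15}{C}$ ($R{\left(r,C \right)} = 3 \left(- \frac{5}{C}\right) = - \frac{15}{C}$)
$R^{2}{\left(4,\left(5 + 0\right)^{2} \right)} = \left(- \frac{15}{\left(5 + 0\right)^{2}}\right)^{2} = \left(- \frac{15}{5^{2}}\right)^{2} = \left(- \frac{15}{25}\right)^{2} = \left(\left(-15\right) \frac{1}{25}\right)^{2} = \left(- \frac{3}{5}\right)^{2} = \frac{9}{25}$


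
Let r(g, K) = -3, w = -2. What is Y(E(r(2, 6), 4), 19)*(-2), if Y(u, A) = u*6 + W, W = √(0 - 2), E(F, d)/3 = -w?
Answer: -72 - 2*I*√2 ≈ -72.0 - 2.8284*I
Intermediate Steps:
E(F, d) = 6 (E(F, d) = 3*(-1*(-2)) = 3*2 = 6)
W = I*√2 (W = √(-2) = I*√2 ≈ 1.4142*I)
Y(u, A) = 6*u + I*√2 (Y(u, A) = u*6 + I*√2 = 6*u + I*√2)
Y(E(r(2, 6), 4), 19)*(-2) = (6*6 + I*√2)*(-2) = (36 + I*√2)*(-2) = -72 - 2*I*√2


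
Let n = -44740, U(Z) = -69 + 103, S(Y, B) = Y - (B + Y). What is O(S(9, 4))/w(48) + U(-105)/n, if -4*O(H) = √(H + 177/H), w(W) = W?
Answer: -17/22370 - I*√193/384 ≈ -0.00075995 - 0.036178*I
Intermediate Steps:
S(Y, B) = -B (S(Y, B) = Y + (-B - Y) = -B)
U(Z) = 34
O(H) = -√(H + 177/H)/4
O(S(9, 4))/w(48) + U(-105)/n = -√(-1*4 + 177/((-1*4)))/4/48 + 34/(-44740) = -√(-4 + 177/(-4))/4*(1/48) + 34*(-1/44740) = -√(-4 + 177*(-¼))/4*(1/48) - 17/22370 = -√(-4 - 177/4)/4*(1/48) - 17/22370 = -I*√193/8*(1/48) - 17/22370 = -I*√193/384 - 17/22370 = -17/22370 - I*√193/384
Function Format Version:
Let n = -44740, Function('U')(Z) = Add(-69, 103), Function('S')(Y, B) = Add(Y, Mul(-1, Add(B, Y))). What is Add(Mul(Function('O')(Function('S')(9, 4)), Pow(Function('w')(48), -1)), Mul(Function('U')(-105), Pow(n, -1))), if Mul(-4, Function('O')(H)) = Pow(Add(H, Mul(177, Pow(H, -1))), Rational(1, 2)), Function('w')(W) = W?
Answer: Add(Rational(-17, 22370), Mul(Rational(-1, 384), I, Pow(193, Rational(1, 2)))) ≈ Add(-0.00075995, Mul(-0.036178, I))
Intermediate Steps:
Function('S')(Y, B) = Mul(-1, B) (Function('S')(Y, B) = Add(Y, Add(Mul(-1, B), Mul(-1, Y))) = Mul(-1, B))
Function('U')(Z) = 34
Function('O')(H) = Mul(Rational(-1, 4), Pow(Add(H, Mul(177, Pow(H, -1))), Rational(1, 2)))
Add(Mul(Function('O')(Function('S')(9, 4)), Pow(Function('w')(48), -1)), Mul(Function('U')(-105), Pow(n, -1))) = Add(Mul(Mul(Rational(-1, 4), Pow(Add(Mul(-1, 4), Mul(177, Pow(Mul(-1, 4), -1))), Rational(1, 2))), Pow(48, -1)), Mul(34, Pow(-44740, -1))) = Add(Mul(Mul(Rational(-1, 4), Pow(Add(-4, Mul(177, Pow(-4, -1))), Rational(1, 2))), Rational(1, 48)), Mul(34, Rational(-1, 44740))) = Add(Mul(Mul(Rational(-1, 4), Pow(Add(-4, Mul(177, Rational(-1, 4))), Rational(1, 2))), Rational(1, 48)), Rational(-17, 22370)) = Add(Mul(Mul(Rational(-1, 4), Pow(Add(-4, Rational(-177, 4)), Rational(1, 2))), Rational(1, 48)), Rational(-17, 22370)) = Add(Mul(Mul(Rational(-1, 4), Pow(Rational(-193, 4), Rational(1, 2))), Rational(1, 48)), Rational(-17, 22370)) = Add(Mul(Mul(Rational(-1, 4), Mul(Rational(1, 2), I, Pow(193, Rational(1, 2)))), Rational(1, 48)), Rational(-17, 22370)) = Add(Mul(Mul(Rational(-1, 8), I, Pow(193, Rational(1, 2))), Rational(1, 48)), Rational(-17, 22370)) = Add(Mul(Rational(-1, 384), I, Pow(193, Rational(1, 2))), Rational(-17, 22370)) = Add(Rational(-17, 22370), Mul(Rational(-1, 384), I, Pow(193, Rational(1, 2))))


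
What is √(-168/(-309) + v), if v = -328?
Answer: 8*I*√54281/103 ≈ 18.096*I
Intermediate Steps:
√(-168/(-309) + v) = √(-168/(-309) - 328) = √(-168*(-1/309) - 328) = √(56/103 - 328) = √(-33728/103) = 8*I*√54281/103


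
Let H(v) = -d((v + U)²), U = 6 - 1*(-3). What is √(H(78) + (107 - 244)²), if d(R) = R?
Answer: 40*√7 ≈ 105.83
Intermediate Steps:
U = 9 (U = 6 + 3 = 9)
H(v) = -(9 + v)² (H(v) = -(v + 9)² = -(9 + v)²)
√(H(78) + (107 - 244)²) = √(-(9 + 78)² + (107 - 244)²) = √(-1*87² + (-137)²) = √(-1*7569 + 18769) = √(-7569 + 18769) = √11200 = 40*√7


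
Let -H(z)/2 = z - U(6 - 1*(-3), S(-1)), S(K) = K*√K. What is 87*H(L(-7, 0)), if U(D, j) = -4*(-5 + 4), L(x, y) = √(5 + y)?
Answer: 696 - 174*√5 ≈ 306.92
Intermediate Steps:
S(K) = K^(3/2)
U(D, j) = 4 (U(D, j) = -4*(-1) = 4)
H(z) = 8 - 2*z (H(z) = -2*(z - 1*4) = -2*(z - 4) = -2*(-4 + z) = 8 - 2*z)
87*H(L(-7, 0)) = 87*(8 - 2*√(5 + 0)) = 87*(8 - 2*√5) = 696 - 174*√5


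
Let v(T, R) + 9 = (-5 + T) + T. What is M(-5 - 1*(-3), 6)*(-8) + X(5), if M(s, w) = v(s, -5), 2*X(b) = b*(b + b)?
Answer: 169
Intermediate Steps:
v(T, R) = -14 + 2*T (v(T, R) = -9 + ((-5 + T) + T) = -9 + (-5 + 2*T) = -14 + 2*T)
X(b) = b**2 (X(b) = (b*(b + b))/2 = (b*(2*b))/2 = (2*b**2)/2 = b**2)
M(s, w) = -14 + 2*s
M(-5 - 1*(-3), 6)*(-8) + X(5) = (-14 + 2*(-5 - 1*(-3)))*(-8) + 5**2 = (-14 + 2*(-5 + 3))*(-8) + 25 = (-14 + 2*(-2))*(-8) + 25 = (-14 - 4)*(-8) + 25 = -18*(-8) + 25 = 144 + 25 = 169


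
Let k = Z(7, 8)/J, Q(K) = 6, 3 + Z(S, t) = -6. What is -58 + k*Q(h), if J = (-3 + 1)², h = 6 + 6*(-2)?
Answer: -143/2 ≈ -71.500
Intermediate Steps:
Z(S, t) = -9 (Z(S, t) = -3 - 6 = -9)
h = -6 (h = 6 - 12 = -6)
J = 4 (J = (-2)² = 4)
k = -9/4 ≈ -2.2500
-58 + k*Q(h) = -58 - 9/4*6 = -58 - 27/2 = -143/2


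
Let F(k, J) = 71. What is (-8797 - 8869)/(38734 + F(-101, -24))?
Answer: -17666/38805 ≈ -0.45525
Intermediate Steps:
(-8797 - 8869)/(38734 + F(-101, -24)) = (-8797 - 8869)/(38734 + 71) = -17666/38805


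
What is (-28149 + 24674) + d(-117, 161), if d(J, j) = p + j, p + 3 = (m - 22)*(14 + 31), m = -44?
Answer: -6287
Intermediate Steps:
p = -2973 (p = -3 + (-44 - 22)*(14 + 31) = -3 - 66*45 = -3 - 2970 = -2973)
d(J, j) = -2973 + j
(-28149 + 24674) + d(-117, 161) = (-28149 + 24674) + (-2973 + 161) = -3475 - 2812 = -6287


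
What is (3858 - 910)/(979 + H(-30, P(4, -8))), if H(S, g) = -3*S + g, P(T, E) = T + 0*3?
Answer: 2948/1073 ≈ 2.7474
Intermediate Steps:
P(T, E) = T (P(T, E) = T + 0 = T)
H(S, g) = g - 3*S
(3858 - 910)/(979 + H(-30, P(4, -8))) = (3858 - 910)/(979 + (4 - 3*(-30))) = 2948/(979 + (4 + 90)) = 2948/(979 + 94) = 2948/1073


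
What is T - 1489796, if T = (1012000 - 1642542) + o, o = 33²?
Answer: -2119249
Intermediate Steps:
o = 1089
T = -629453 (T = (1012000 - 1642542) + 1089 = -630542 + 1089 = -629453)
T - 1489796 = -629453 - 1489796 = -2119249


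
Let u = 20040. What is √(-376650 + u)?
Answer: I*√356610 ≈ 597.17*I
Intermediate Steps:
√(-376650 + u) = √(-376650 + 20040) = √(-356610) = I*√356610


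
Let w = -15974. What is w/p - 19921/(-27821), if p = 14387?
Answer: -157809227/400260727 ≈ -0.39427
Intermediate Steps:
w/p - 19921/(-27821) = -15974/14387 - 19921/(-27821) = -15974*1/14387 - 19921*(-1/27821) = -15974/14387 + 19921/27821 = -157809227/400260727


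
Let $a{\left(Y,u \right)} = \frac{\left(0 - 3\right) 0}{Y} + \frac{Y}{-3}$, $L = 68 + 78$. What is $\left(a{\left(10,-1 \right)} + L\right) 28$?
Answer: $\frac{11984}{3} \approx 3994.7$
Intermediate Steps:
$L = 146$
$a{\left(Y,u \right)} = - \frac{Y}{3}$ ($a{\left(Y,u \right)} = \frac{\left(-3\right) 0}{Y} + Y \left(- \frac{1}{3}\right) = \frac{0}{Y} - \frac{Y}{3} = 0 - \frac{Y}{3} = - \frac{Y}{3}$)
$\left(a{\left(10,-1 \right)} + L\right) 28 = \left(\left(- \frac{1}{3}\right) 10 + 146\right) 28 = \left(- \frac{10}{3} + 146\right) 28 = \frac{428}{3} \cdot 28 = \frac{11984}{3}$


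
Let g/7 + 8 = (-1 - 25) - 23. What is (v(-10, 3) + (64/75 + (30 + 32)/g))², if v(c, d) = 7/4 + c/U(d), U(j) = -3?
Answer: 5912225881/176890000 ≈ 33.423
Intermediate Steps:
g = -399 (g = -56 + 7*((-1 - 25) - 23) = -56 + 7*(-26 - 23) = -56 + 7*(-49) = -56 - 343 = -399)
v(c, d) = 7/4 - c/3 (v(c, d) = 7/4 + c/(-3) = 7*(¼) + c*(-⅓) = 7/4 - c/3)
(v(-10, 3) + (64/75 + (30 + 32)/g))² = ((7/4 - ⅓*(-10)) + (64/75 + (30 + 32)/(-399)))² = ((7/4 + 10/3) + (64*(1/75) + 62*(-1/399)))² = (61/12 + (64/75 - 62/399))² = (61/12 + 6962/9975)² = (76891/13300)² = 5912225881/176890000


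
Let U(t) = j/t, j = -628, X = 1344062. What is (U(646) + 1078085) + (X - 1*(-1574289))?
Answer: 1290848514/323 ≈ 3.9964e+6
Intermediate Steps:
U(t) = -628/t
(U(646) + 1078085) + (X - 1*(-1574289)) = (-628/646 + 1078085) + (1344062 - 1*(-1574289)) = (-628*1/646 + 1078085) + (1344062 + 1574289) = (-314/323 + 1078085) + 2918351 = 348221141/323 + 2918351 = 1290848514/323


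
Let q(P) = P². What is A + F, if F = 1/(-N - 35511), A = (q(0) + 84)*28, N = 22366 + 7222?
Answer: 153112847/65099 ≈ 2352.0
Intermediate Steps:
N = 29588
A = 2352 (A = (0² + 84)*28 = (0 + 84)*28 = 84*28 = 2352)
F = -1/65099 (F = 1/(-1*29588 - 35511) = 1/(-29588 - 35511) = 1/(-65099) = -1/65099 ≈ -1.5361e-5)
A + F = 2352 - 1/65099 = 153112847/65099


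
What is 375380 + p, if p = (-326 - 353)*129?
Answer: 287789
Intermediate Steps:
p = -87591 (p = -679*129 = -87591)
375380 + p = 375380 - 87591 = 287789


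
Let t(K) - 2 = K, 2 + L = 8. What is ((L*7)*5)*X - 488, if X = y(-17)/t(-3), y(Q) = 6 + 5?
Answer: -2798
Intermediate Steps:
L = 6 (L = -2 + 8 = 6)
y(Q) = 11
t(K) = 2 + K
X = -11 (X = 11/(2 - 3) = 11/(-1) = 11*(-1) = -11)
((L*7)*5)*X - 488 = ((6*7)*5)*(-11) - 488 = (42*5)*(-11) - 488 = 210*(-11) - 488 = -2310 - 488 = -2798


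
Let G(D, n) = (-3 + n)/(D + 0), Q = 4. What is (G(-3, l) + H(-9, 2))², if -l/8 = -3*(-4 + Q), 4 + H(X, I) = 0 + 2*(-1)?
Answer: 25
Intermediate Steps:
H(X, I) = -6 (H(X, I) = -4 + (0 + 2*(-1)) = -4 + (0 - 2) = -4 - 2 = -6)
l = 0 (l = -(-24)*(-4 + 4) = -(-24)*0 = -8*0 = 0)
G(D, n) = (-3 + n)/D
(G(-3, l) + H(-9, 2))² = ((-3 + 0)/(-3) - 6)² = (-⅓*(-3) - 6)² = (1 - 6)² = (-5)² = 25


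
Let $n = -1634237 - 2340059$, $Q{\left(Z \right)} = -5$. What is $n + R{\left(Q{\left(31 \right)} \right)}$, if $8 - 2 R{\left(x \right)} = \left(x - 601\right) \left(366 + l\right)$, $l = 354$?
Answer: $-3756132$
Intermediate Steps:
$n = -3974296$ ($n = -1634237 - 2340059 = -3974296$)
$R{\left(x \right)} = 216364 - 360 x$ ($R{\left(x \right)} = 4 - \frac{\left(x - 601\right) \left(366 + 354\right)}{2} = 4 - \frac{\left(-601 + x\right) 720}{2} = 4 - \frac{-432720 + 720 x}{2} = 4 - \left(-216360 + 360 x\right) = 216364 - 360 x$)
$n + R{\left(Q{\left(31 \right)} \right)} = -3974296 + \left(216364 - -1800\right) = -3974296 + \left(216364 + 1800\right) = -3974296 + 218164 = -3756132$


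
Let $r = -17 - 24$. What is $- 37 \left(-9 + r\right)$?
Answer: $1850$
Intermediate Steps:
$r = -41$ ($r = -17 - 24 = -41$)
$- 37 \left(-9 + r\right) = - 37 \left(-9 - 41\right) = \left(-37\right) \left(-50\right) = 1850$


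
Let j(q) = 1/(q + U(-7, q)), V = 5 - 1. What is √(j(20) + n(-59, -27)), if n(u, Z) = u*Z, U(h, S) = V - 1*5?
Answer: 2*√143773/19 ≈ 39.913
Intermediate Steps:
V = 4
U(h, S) = -1 (U(h, S) = 4 - 1*5 = 4 - 5 = -1)
j(q) = 1/(-1 + q) (j(q) = 1/(q - 1) = 1/(-1 + q))
n(u, Z) = Z*u
√(j(20) + n(-59, -27)) = √(1/(-1 + 20) - 27*(-59)) = √(1/19 + 1593) = √(30268/19) = 2*√143773/19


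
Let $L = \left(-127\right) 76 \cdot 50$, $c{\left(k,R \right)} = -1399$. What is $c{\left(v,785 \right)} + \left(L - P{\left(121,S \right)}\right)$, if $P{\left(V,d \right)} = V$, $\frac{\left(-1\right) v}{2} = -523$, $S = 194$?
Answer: $-484120$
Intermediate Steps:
$v = 1046$ ($v = \left(-2\right) \left(-523\right) = 1046$)
$L = -482600$ ($L = \left(-9652\right) 50 = -482600$)
$c{\left(v,785 \right)} + \left(L - P{\left(121,S \right)}\right) = -1399 - 482721 = -484120$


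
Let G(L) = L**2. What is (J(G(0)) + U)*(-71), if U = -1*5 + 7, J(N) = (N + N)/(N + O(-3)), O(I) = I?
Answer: -142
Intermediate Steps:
J(N) = 2*N/(-3 + N) (J(N) = (N + N)/(N - 3) = (2*N)/(-3 + N) = 2*N/(-3 + N))
U = 2 (U = -5 + 7 = 2)
(J(G(0)) + U)*(-71) = (2*0**2/(-3 + 0**2) + 2)*(-71) = (2*0/(-3 + 0) + 2)*(-71) = (2*0/(-3) + 2)*(-71) = (2*0*(-1/3) + 2)*(-71) = (0 + 2)*(-71) = 2*(-71) = -142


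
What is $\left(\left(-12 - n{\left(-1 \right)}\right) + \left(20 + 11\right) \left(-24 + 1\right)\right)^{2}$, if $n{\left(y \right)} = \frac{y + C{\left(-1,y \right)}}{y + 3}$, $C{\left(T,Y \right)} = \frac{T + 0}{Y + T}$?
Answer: $\frac{8404201}{16} \approx 5.2526 \cdot 10^{5}$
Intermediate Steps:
$C{\left(T,Y \right)} = \frac{T}{T + Y}$
$n{\left(y \right)} = \frac{y - \frac{1}{-1 + y}}{3 + y}$ ($n{\left(y \right)} = \frac{y - \frac{1}{-1 + y}}{y + 3} = \frac{y - \frac{1}{-1 + y}}{3 + y}$)
$\left(\left(-12 - n{\left(-1 \right)}\right) + \left(20 + 11\right) \left(-24 + 1\right)\right)^{2} = \left(\left(-12 - \frac{-1 - \left(-1 - 1\right)}{\left(-1 - 1\right) \left(3 - 1\right)}\right) + \left(20 + 11\right) \left(-24 + 1\right)\right)^{2} = \left(\left(-12 - \frac{-1 - -2}{\left(-2\right) 2}\right) + 31 \left(-23\right)\right)^{2} = \left(\left(-12 - \left(- \frac{1}{2}\right) \frac{1}{2} \left(-1 + 2\right)\right) - 713\right)^{2} = \left(\left(-12 - \left(- \frac{1}{2}\right) \frac{1}{2} \cdot 1\right) - 713\right)^{2} = \left(\left(-12 - - \frac{1}{4}\right) - 713\right)^{2} = \left(\left(-12 + \frac{1}{4}\right) - 713\right)^{2} = \left(- \frac{47}{4} - 713\right)^{2} = \left(- \frac{2899}{4}\right)^{2} = \frac{8404201}{16}$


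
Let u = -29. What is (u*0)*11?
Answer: 0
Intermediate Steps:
(u*0)*11 = -29*0*11 = 0*11 = 0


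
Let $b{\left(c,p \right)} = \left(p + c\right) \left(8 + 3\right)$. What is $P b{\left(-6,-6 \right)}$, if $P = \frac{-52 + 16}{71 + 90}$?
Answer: $\frac{4752}{161} \approx 29.516$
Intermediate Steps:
$P = - \frac{36}{161} \approx -0.2236$
$b{\left(c,p \right)} = 11 c + 11 p$ ($b{\left(c,p \right)} = \left(c + p\right) 11 = 11 c + 11 p$)
$P b{\left(-6,-6 \right)} = - \frac{36 \left(11 \left(-6\right) + 11 \left(-6\right)\right)}{161} = - \frac{36 \left(-66 - 66\right)}{161} = \left(- \frac{36}{161}\right) \left(-132\right) = \frac{4752}{161}$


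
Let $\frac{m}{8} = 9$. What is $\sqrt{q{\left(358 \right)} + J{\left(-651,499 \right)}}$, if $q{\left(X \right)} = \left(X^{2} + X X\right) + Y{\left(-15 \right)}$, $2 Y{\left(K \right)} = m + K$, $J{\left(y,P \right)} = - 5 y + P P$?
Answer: $\frac{15 \sqrt{9042}}{2} \approx 713.17$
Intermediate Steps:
$m = 72$ ($m = 8 \cdot 9 = 72$)
$J{\left(y,P \right)} = P^{2} - 5 y$ ($J{\left(y,P \right)} = - 5 y + P^{2} = P^{2} - 5 y$)
$Y{\left(K \right)} = 36 + \frac{K}{2}$ ($Y{\left(K \right)} = \frac{72 + K}{2} = 36 + \frac{K}{2}$)
$q{\left(X \right)} = \frac{57}{2} + 2 X^{2}$ ($q{\left(X \right)} = \left(X^{2} + X X\right) + \left(36 + \frac{1}{2} \left(-15\right)\right) = \left(X^{2} + X^{2}\right) + \left(36 - \frac{15}{2}\right) = 2 X^{2} + \frac{57}{2} = \frac{57}{2} + 2 X^{2}$)
$\sqrt{q{\left(358 \right)} + J{\left(-651,499 \right)}} = \sqrt{\left(\frac{57}{2} + 2 \cdot 358^{2}\right) - \left(-3255 - 499^{2}\right)} = \sqrt{\left(\frac{57}{2} + 2 \cdot 128164\right) + \left(249001 + 3255\right)} = \sqrt{\left(\frac{57}{2} + 256328\right) + 252256} = \sqrt{\frac{512713}{2} + 252256} = \sqrt{\frac{1017225}{2}} = \frac{15 \sqrt{9042}}{2}$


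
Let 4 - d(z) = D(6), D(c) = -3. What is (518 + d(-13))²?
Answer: 275625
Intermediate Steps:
d(z) = 7 (d(z) = 4 - 1*(-3) = 4 + 3 = 7)
(518 + d(-13))² = (518 + 7)² = 525² = 275625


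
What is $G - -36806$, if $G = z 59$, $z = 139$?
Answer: $45007$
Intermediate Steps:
$G = 8201$ ($G = 139 \cdot 59 = 8201$)
$G - -36806 = 8201 - -36806 = 8201 + 36806 = 45007$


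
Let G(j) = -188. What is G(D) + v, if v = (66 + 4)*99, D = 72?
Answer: 6742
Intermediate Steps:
v = 6930 (v = 70*99 = 6930)
G(D) + v = -188 + 6930 = 6742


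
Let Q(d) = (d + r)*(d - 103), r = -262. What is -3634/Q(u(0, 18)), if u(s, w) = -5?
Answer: -1817/14418 ≈ -0.12602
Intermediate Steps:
Q(d) = (-262 + d)*(-103 + d) (Q(d) = (d - 262)*(d - 103) = (-262 + d)*(-103 + d))
-3634/Q(u(0, 18)) = -3634/(26986 + (-5)**2 - 365*(-5)) = -3634/(26986 + 25 + 1825) = -3634/28836 = -3634*1/28836 = -1817/14418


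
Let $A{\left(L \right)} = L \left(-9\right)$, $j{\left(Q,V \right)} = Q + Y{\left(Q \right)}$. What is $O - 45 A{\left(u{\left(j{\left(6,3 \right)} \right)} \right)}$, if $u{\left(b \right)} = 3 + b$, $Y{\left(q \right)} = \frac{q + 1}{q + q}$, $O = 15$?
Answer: $\frac{15585}{4} \approx 3896.3$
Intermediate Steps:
$Y{\left(q \right)} = \frac{1 + q}{2 q}$
$j{\left(Q,V \right)} = Q + \frac{1 + Q}{2 Q}$
$A{\left(L \right)} = - 9 L$
$O - 45 A{\left(u{\left(j{\left(6,3 \right)} \right)} \right)} = 15 - 45 \left(- 9 \left(3 + \left(\frac{1}{2} + 6 + \frac{1}{2 \cdot 6}\right)\right)\right) = 15 - 45 \left(- 9 \left(3 + \left(\frac{1}{2} + 6 + \frac{1}{2} \cdot \frac{1}{6}\right)\right)\right) = 15 - 45 \left(- 9 \left(3 + \left(\frac{1}{2} + 6 + \frac{1}{12}\right)\right)\right) = 15 - 45 \left(- 9 \left(3 + \frac{79}{12}\right)\right) = 15 - 45 \left(\left(-9\right) \frac{115}{12}\right) = 15 - - \frac{15525}{4} = 15 + \frac{15525}{4} = \frac{15585}{4}$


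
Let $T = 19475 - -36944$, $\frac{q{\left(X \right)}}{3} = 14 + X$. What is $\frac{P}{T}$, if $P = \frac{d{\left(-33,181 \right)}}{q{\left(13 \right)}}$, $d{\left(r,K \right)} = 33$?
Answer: $\frac{1}{138483} \approx 7.2211 \cdot 10^{-6}$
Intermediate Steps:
$q{\left(X \right)} = 42 + 3 X$ ($q{\left(X \right)} = 3 \left(14 + X\right) = 42 + 3 X$)
$P = \frac{11}{27}$ ($P = \frac{33}{42 + 3 \cdot 13} = \frac{33}{42 + 39} = \frac{33}{81} = 33 \cdot \frac{1}{81} = \frac{11}{27} \approx 0.40741$)
$T = 56419$ ($T = 19475 + 36944 = 56419$)
$\frac{P}{T} = \frac{11}{27 \cdot 56419} = \frac{11}{27} \cdot \frac{1}{56419} = \frac{1}{138483}$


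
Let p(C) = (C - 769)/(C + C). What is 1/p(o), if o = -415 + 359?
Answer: 112/825 ≈ 0.13576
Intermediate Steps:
o = -56
p(C) = (-769 + C)/(2*C) (p(C) = (-769 + C)/((2*C)) = (-769 + C)*(1/(2*C)) = (-769 + C)/(2*C))
1/p(o) = 1/((½)*(-769 - 56)/(-56)) = 1/((½)*(-1/56)*(-825)) = 1/(825/112) = 112/825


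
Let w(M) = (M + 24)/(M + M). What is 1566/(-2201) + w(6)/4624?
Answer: -14471363/20354848 ≈ -0.71095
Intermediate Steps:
w(M) = (24 + M)/(2*M) (w(M) = (24 + M)/((2*M)) = (24 + M)*(1/(2*M)) = (24 + M)/(2*M))
1566/(-2201) + w(6)/4624 = 1566/(-2201) + ((½)*(24 + 6)/6)/4624 = 1566*(-1/2201) + ((½)*(⅙)*30)*(1/4624) = -1566/2201 + (5/2)*(1/4624) = -1566/2201 + 5/9248 = -14471363/20354848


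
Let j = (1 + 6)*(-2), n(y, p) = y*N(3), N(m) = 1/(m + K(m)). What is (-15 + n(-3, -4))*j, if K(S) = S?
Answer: 217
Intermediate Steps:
N(m) = 1/(2*m) (N(m) = 1/(m + m) = 1/(2*m))
n(y, p) = y/6 (n(y, p) = y*((1/2)/3) = y*((1/2)*(1/3)) = y*(1/6) = y/6)
j = -14 (j = 7*(-2) = -14)
(-15 + n(-3, -4))*j = (-15 + (1/6)*(-3))*(-14) = (-15 - 1/2)*(-14) = -31/2*(-14) = 217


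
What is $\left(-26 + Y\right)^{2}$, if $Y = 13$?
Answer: $169$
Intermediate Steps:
$\left(-26 + Y\right)^{2} = \left(-26 + 13\right)^{2} = \left(-13\right)^{2} = 169$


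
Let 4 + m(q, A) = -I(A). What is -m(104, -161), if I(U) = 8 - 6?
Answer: 6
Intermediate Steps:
I(U) = 2
m(q, A) = -6 (m(q, A) = -4 - 1*2 = -4 - 2 = -6)
-m(104, -161) = -1*(-6) = 6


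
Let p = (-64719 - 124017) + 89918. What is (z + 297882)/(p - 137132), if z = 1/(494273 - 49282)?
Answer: -132554809063/104995626450 ≈ -1.2625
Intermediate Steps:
p = -98818 (p = -188736 + 89918 = -98818)
z = 1/444991 ≈ 2.2472e-6
(z + 297882)/(p - 137132) = (1/444991 + 297882)/(-98818 - 137132) = (132554809063/444991)/(-235950) = (132554809063/444991)*(-1/235950) = -132554809063/104995626450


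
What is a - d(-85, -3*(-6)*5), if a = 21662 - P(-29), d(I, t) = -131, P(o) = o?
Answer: 21822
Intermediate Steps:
a = 21691 (a = 21662 - 1*(-29) = 21662 + 29 = 21691)
a - d(-85, -3*(-6)*5) = 21691 - 1*(-131) = 21691 + 131 = 21822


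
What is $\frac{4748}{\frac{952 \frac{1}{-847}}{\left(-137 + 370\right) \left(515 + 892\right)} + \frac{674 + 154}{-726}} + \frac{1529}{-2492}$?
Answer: $- \frac{234708135658711}{56370054244} \approx -4163.7$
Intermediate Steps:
$\frac{4748}{\frac{952 \frac{1}{-847}}{\left(-137 + 370\right) \left(515 + 892\right)} + \frac{674 + 154}{-726}} + \frac{1529}{-2492} = \frac{4748}{\frac{952 \left(- \frac{1}{847}\right)}{233 \cdot 1407} + 828 \left(- \frac{1}{726}\right)} + 1529 \left(- \frac{1}{2492}\right) = \frac{4748}{- \frac{136}{121 \cdot 327831} - \frac{138}{121}} - \frac{1529}{2492} = \frac{4748}{\left(- \frac{136}{121}\right) \frac{1}{327831} - \frac{138}{121}} - \frac{1529}{2492} = \frac{4748}{- \frac{136}{39667551} - \frac{138}{121}} - \frac{1529}{2492} = \frac{4748}{- \frac{45240814}{39667551}} - \frac{1529}{2492} = 4748 \left(- \frac{39667551}{45240814}\right) - \frac{1529}{2492} = - \frac{94170766074}{22620407} - \frac{1529}{2492} = - \frac{234708135658711}{56370054244}$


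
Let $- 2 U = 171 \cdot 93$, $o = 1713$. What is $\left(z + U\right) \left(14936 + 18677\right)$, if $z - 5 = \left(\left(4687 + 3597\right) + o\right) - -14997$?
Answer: $\frac{1146035235}{2} \approx 5.7302 \cdot 10^{8}$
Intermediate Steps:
$z = 24999$ ($z = 5 + \left(\left(\left(4687 + 3597\right) + 1713\right) - -14997\right) = 5 + \left(\left(8284 + 1713\right) + 14997\right) = 5 + \left(9997 + 14997\right) = 5 + 24994 = 24999$)
$U = - \frac{15903}{2}$ ($U = - \frac{171 \cdot 93}{2} = \left(- \frac{1}{2}\right) 15903 = - \frac{15903}{2} \approx -7951.5$)
$\left(z + U\right) \left(14936 + 18677\right) = \left(24999 - \frac{15903}{2}\right) \left(14936 + 18677\right) = \frac{34095}{2} \cdot 33613 = \frac{1146035235}{2}$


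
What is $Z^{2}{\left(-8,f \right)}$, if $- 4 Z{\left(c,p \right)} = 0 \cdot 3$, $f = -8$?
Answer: $0$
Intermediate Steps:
$Z{\left(c,p \right)} = 0$ ($Z{\left(c,p \right)} = - \frac{0 \cdot 3}{4} = \left(- \frac{1}{4}\right) 0 = 0$)
$Z^{2}{\left(-8,f \right)} = 0^{2} = 0$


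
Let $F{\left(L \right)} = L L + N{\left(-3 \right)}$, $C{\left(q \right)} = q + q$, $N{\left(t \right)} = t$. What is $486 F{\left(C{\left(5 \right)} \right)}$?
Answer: $47142$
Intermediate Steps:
$C{\left(q \right)} = 2 q$
$F{\left(L \right)} = -3 + L^{2}$ ($F{\left(L \right)} = L L - 3 = L^{2} - 3 = -3 + L^{2}$)
$486 F{\left(C{\left(5 \right)} \right)} = 486 \left(-3 + \left(2 \cdot 5\right)^{2}\right) = 486 \left(-3 + 10^{2}\right) = 486 \left(-3 + 100\right) = 486 \cdot 97 = 47142$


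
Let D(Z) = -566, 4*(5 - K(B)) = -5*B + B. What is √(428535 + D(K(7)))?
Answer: √427969 ≈ 654.19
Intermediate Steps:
K(B) = 5 + B (K(B) = 5 - (-5*B + B)/4 = 5 - (-1)*B = 5 + B)
√(428535 + D(K(7))) = √(428535 - 566) = √427969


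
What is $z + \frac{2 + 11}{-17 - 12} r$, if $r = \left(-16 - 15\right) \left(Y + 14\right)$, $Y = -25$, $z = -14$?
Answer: $- \frac{4839}{29} \approx -166.86$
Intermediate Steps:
$r = 341$ ($r = \left(-16 - 15\right) \left(-25 + 14\right) = \left(-31\right) \left(-11\right) = 341$)
$z + \frac{2 + 11}{-17 - 12} r = -14 + \frac{2 + 11}{-17 - 12} \cdot 341 = -14 + \frac{13}{-29} \cdot 341 = -14 + 13 \left(- \frac{1}{29}\right) 341 = -14 - \frac{4433}{29} = - \frac{4839}{29}$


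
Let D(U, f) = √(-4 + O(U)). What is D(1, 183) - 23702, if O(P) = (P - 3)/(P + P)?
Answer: -23702 + I*√5 ≈ -23702.0 + 2.2361*I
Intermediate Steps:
O(P) = (-3 + P)/(2*P) (O(P) = (-3 + P)/((2*P)) = (-3 + P)*(1/(2*P)) = (-3 + P)/(2*P))
D(U, f) = √(-4 + (-3 + U)/(2*U))
D(1, 183) - 23702 = √(-14 - 6/1)/2 - 23702 = √(-14 - 6*1)/2 - 23702 = √(-14 - 6)/2 - 23702 = √(-20)/2 - 23702 = (2*I*√5)/2 - 23702 = I*√5 - 23702 = -23702 + I*√5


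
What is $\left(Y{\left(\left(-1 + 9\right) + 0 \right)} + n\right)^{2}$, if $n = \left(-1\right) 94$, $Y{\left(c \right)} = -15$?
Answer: $11881$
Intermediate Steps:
$n = -94$
$\left(Y{\left(\left(-1 + 9\right) + 0 \right)} + n\right)^{2} = \left(-15 - 94\right)^{2} = \left(-109\right)^{2} = 11881$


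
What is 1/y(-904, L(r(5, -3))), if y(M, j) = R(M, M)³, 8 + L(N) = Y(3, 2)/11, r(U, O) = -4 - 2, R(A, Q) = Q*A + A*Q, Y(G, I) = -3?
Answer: 1/4366169281887469568 ≈ 2.2903e-19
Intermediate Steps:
R(A, Q) = 2*A*Q (R(A, Q) = A*Q + A*Q = 2*A*Q)
r(U, O) = -6
L(N) = -91/11 (L(N) = -8 - 3/11 = -91/11)
y(M, j) = 8*M⁶ (y(M, j) = (2*M*M)³ = (2*M²)³ = 8*M⁶)
1/y(-904, L(r(5, -3))) = 1/(8*(-904)⁶) = 1/(8*545771160235933696) = 1/4366169281887469568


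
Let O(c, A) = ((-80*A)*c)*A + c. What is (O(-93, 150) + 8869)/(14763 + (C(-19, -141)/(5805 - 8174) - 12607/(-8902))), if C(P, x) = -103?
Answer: 34276277250896/3022964061 ≈ 11339.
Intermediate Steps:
O(c, A) = c - 80*c*A**2 (O(c, A) = (-80*A*c)*A + c = -80*c*A**2 + c = c - 80*c*A**2)
(O(-93, 150) + 8869)/(14763 + (C(-19, -141)/(5805 - 8174) - 12607/(-8902))) = (-93*(1 - 80*150**2) + 8869)/(14763 + (-103/(5805 - 8174) - 12607/(-8902))) = (-93*(1 - 80*22500) + 8869)/(14763 + (-103/(-2369) - 12607*(-1/8902))) = (-93*(1 - 1800000) + 8869)/(14763 + (-103*(-1/2369) + 12607/8902)) = (-93*(-1799999) + 8869)/(14763 + (1/23 + 12607/8902)) = (167399907 + 8869)/(14763 + 298863/204746) = 167408776/(3022964061/204746) = 167408776*(204746/3022964061) = 34276277250896/3022964061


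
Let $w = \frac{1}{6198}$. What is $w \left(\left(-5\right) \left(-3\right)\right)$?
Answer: $\frac{5}{2066} \approx 0.0024201$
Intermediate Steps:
$w = \frac{1}{6198} \approx 0.00016134$
$w \left(\left(-5\right) \left(-3\right)\right) = \frac{\left(-5\right) \left(-3\right)}{6198} = \frac{1}{6198} \cdot 15 = \frac{5}{2066}$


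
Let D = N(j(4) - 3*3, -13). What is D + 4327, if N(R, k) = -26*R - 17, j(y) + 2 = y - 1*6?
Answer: 4648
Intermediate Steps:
j(y) = -8 + y (j(y) = -2 + (y - 1*6) = -2 + (y - 6) = -2 + (-6 + y) = -8 + y)
N(R, k) = -17 - 26*R
D = 321 (D = -17 - 26*((-8 + 4) - 3*3) = -17 - 26*(-4 - 9) = -17 - 26*(-13) = -17 + 338 = 321)
D + 4327 = 321 + 4327 = 4648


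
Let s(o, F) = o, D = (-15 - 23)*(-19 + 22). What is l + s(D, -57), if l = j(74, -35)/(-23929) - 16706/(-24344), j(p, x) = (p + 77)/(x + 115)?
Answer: -660084317393/5825275760 ≈ -113.31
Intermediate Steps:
D = -114 (D = -38*3 = -114)
j(p, x) = (77 + p)/(115 + x)
l = 3997119247/5825275760 (l = ((77 + 74)/(115 - 35))/(-23929) - 16706/(-24344) = (151/80)*(-1/23929) - 16706*(-1/24344) = ((1/80)*151)*(-1/23929) + 8353/12172 = (151/80)*(-1/23929) + 8353/12172 = -151/1914320 + 8353/12172 = 3997119247/5825275760 ≈ 0.68617)
l + s(D, -57) = 3997119247/5825275760 - 114 = -660084317393/5825275760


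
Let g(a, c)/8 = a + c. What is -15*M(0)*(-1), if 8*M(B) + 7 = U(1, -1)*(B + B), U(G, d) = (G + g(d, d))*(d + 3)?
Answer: -105/8 ≈ -13.125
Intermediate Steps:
g(a, c) = 8*a + 8*c (g(a, c) = 8*(a + c) = 8*a + 8*c)
U(G, d) = (3 + d)*(G + 16*d) (U(G, d) = (G + (8*d + 8*d))*(d + 3) = (G + 16*d)*(3 + d) = (3 + d)*(G + 16*d))
M(B) = -7/8 - 15*B/2 (M(B) = -7/8 + ((3*1 + 16*(-1)² + 48*(-1) + 1*(-1))*(B + B))/8 = -7/8 + ((3 + 16*1 - 48 - 1)*(2*B))/8 = -7/8 + ((3 + 16 - 48 - 1)*(2*B))/8 = -7/8 + (-60*B)/8 = -7/8 - 15*B/2)
-15*M(0)*(-1) = -15*(-7/8 - 15/2*0)*(-1) = -15*(-7/8 + 0)*(-1) = -15*(-7/8)*(-1) = (105/8)*(-1) = -105/8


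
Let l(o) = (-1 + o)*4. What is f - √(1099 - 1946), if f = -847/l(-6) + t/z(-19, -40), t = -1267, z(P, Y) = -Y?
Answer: -57/40 - 11*I*√7 ≈ -1.425 - 29.103*I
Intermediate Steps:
l(o) = -4 + 4*o
f = -57/40 (f = -847/(-4 + 4*(-6)) - 1267/((-1*(-40))) = -847/(-4 - 24) - 1267/40 = -847/(-28) - 1267*1/40 = -847*(-1/28) - 1267/40 = 121/4 - 1267/40 = -57/40 ≈ -1.4250)
f - √(1099 - 1946) = -57/40 - √(1099 - 1946) = -57/40 - √(-847) = -57/40 - 11*I*√7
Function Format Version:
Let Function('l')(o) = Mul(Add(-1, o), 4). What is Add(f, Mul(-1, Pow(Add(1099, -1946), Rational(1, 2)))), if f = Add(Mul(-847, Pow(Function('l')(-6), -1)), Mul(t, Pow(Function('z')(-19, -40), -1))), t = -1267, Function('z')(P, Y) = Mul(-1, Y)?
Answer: Add(Rational(-57, 40), Mul(-11, I, Pow(7, Rational(1, 2)))) ≈ Add(-1.4250, Mul(-29.103, I))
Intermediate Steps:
Function('l')(o) = Add(-4, Mul(4, o))
f = Rational(-57, 40) (f = Add(Mul(-847, Pow(Add(-4, Mul(4, -6)), -1)), Mul(-1267, Pow(Mul(-1, -40), -1))) = Add(Mul(-847, Pow(Add(-4, -24), -1)), Mul(-1267, Pow(40, -1))) = Add(Mul(-847, Pow(-28, -1)), Mul(-1267, Rational(1, 40))) = Add(Mul(-847, Rational(-1, 28)), Rational(-1267, 40)) = Add(Rational(121, 4), Rational(-1267, 40)) = Rational(-57, 40) ≈ -1.4250)
Add(f, Mul(-1, Pow(Add(1099, -1946), Rational(1, 2)))) = Add(Rational(-57, 40), Mul(-1, Pow(Add(1099, -1946), Rational(1, 2)))) = Add(Rational(-57, 40), Mul(-1, Pow(-847, Rational(1, 2)))) = Add(Rational(-57, 40), Mul(-1, Mul(11, I, Pow(7, Rational(1, 2))))) = Add(Rational(-57, 40), Mul(-11, I, Pow(7, Rational(1, 2))))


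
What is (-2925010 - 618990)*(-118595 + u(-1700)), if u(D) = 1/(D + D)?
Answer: 7145111577720/17 ≈ 4.2030e+11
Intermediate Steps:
u(D) = 1/(2*D)
(-2925010 - 618990)*(-118595 + u(-1700)) = (-2925010 - 618990)*(-118595 + (½)/(-1700)) = -3544000*(-118595 + (½)*(-1/1700)) = -3544000*(-118595 - 1/3400) = -3544000*(-403223001/3400) = 7145111577720/17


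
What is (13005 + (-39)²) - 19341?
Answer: -4815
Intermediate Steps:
(13005 + (-39)²) - 19341 = (13005 + 1521) - 19341 = 14526 - 19341 = -4815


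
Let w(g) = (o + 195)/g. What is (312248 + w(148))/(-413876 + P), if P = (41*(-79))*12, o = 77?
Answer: -2888311/4187882 ≈ -0.68968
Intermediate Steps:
w(g) = 272/g (w(g) = (77 + 195)/g = 272/g)
P = -38868 (P = -3239*12 = -38868)
(312248 + w(148))/(-413876 + P) = (312248 + 272/148)/(-413876 - 38868) = (312248 + 272*(1/148))/(-452744) = (312248 + 68/37)*(-1/452744) = (11553244/37)*(-1/452744) = -2888311/4187882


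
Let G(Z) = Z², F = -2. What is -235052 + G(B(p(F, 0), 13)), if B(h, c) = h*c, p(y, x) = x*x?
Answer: -235052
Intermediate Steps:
p(y, x) = x²
B(h, c) = c*h
-235052 + G(B(p(F, 0), 13)) = -235052 + (13*0²)² = -235052 + (13*0)² = -235052 + 0² = -235052 + 0 = -235052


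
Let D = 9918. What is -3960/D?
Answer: -220/551 ≈ -0.39927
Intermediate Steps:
-3960/D = -3960/9918 = -3960*1/9918 = -220/551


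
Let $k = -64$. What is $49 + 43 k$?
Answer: $-2703$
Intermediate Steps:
$49 + 43 k = 49 + 43 \left(-64\right) = 49 - 2752 = -2703$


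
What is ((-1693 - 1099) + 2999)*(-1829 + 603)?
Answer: -253782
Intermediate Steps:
((-1693 - 1099) + 2999)*(-1829 + 603) = (-2792 + 2999)*(-1226) = 207*(-1226) = -253782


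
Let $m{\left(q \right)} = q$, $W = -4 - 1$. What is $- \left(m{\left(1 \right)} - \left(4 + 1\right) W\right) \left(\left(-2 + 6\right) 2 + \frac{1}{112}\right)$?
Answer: $- \frac{11661}{56} \approx -208.23$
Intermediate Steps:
$W = -5$ ($W = -4 - 1 = -5$)
$- \left(m{\left(1 \right)} - \left(4 + 1\right) W\right) \left(\left(-2 + 6\right) 2 + \frac{1}{112}\right) = - \left(1 - \left(4 + 1\right) \left(-5\right)\right) \left(\left(-2 + 6\right) 2 + \frac{1}{112}\right) = - \left(1 - 5 \left(-5\right)\right) \left(4 \cdot 2 + \frac{1}{112}\right) = - \left(1 - -25\right) \left(8 + \frac{1}{112}\right) = - \frac{\left(1 + 25\right) 897}{112} = - \frac{26 \cdot 897}{112} = \left(-1\right) \frac{11661}{56} = - \frac{11661}{56}$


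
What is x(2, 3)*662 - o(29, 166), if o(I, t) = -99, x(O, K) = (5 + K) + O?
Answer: 6719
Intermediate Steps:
x(O, K) = 5 + K + O
x(2, 3)*662 - o(29, 166) = (5 + 3 + 2)*662 - 1*(-99) = 10*662 + 99 = 6620 + 99 = 6719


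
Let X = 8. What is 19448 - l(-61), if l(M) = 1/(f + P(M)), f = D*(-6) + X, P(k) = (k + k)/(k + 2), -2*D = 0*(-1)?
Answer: 11552053/594 ≈ 19448.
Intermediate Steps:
D = 0 (D = -0*(-1) = -½*0 = 0)
P(k) = 2*k/(2 + k) (P(k) = (2*k)/(2 + k) = 2*k/(2 + k))
f = 8 (f = 0*(-6) + 8 = 0 + 8 = 8)
l(M) = 1/(8 + 2*M/(2 + M))
19448 - l(-61) = 19448 - (2 - 61)/(2*(8 + 5*(-61))) = 19448 - (-59)/(2*(8 - 305)) = 19448 - (-59)/(2*(-297)) = 19448 - (-1)*(-59)/(2*297) = 19448 - 1*59/594 = 19448 - 59/594 = 11552053/594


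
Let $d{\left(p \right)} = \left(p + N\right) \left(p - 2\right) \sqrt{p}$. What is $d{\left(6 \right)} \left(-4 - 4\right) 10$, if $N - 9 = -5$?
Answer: $- 3200 \sqrt{6} \approx -7838.4$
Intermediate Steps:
$N = 4$ ($N = 9 - 5 = 4$)
$d{\left(p \right)} = \sqrt{p} \left(-2 + p\right) \left(4 + p\right)$ ($d{\left(p \right)} = \left(p + 4\right) \left(p - 2\right) \sqrt{p} = \left(4 + p\right) \left(-2 + p\right) \sqrt{p} = \left(-2 + p\right) \left(4 + p\right) \sqrt{p} = \sqrt{p} \left(-2 + p\right) \left(4 + p\right)$)
$d{\left(6 \right)} \left(-4 - 4\right) 10 = \sqrt{6} \left(-8 + 6^{2} + 2 \cdot 6\right) \left(-4 - 4\right) 10 = \sqrt{6} \left(-8 + 36 + 12\right) \left(-4 - 4\right) 10 = \sqrt{6} \cdot 40 \left(-8\right) 10 = 40 \sqrt{6} \left(-8\right) 10 = - 320 \sqrt{6} \cdot 10 = - 3200 \sqrt{6}$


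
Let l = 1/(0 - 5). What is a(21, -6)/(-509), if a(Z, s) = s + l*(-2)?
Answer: 28/2545 ≈ 0.011002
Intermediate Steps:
l = -1/5 (l = 1/(-5) = -1/5 ≈ -0.20000)
a(Z, s) = 2/5 + s (a(Z, s) = s - 1/5*(-2) = s + 2/5 = 2/5 + s)
a(21, -6)/(-509) = (2/5 - 6)/(-509) = -28/5*(-1/509) = 28/2545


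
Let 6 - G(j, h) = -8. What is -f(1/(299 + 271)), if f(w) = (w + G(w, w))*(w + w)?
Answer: -7981/162450 ≈ -0.049129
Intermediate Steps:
G(j, h) = 14 (G(j, h) = 6 - 1*(-8) = 6 + 8 = 14)
f(w) = 2*w*(14 + w) (f(w) = (w + 14)*(w + w) = (14 + w)*(2*w) = 2*w*(14 + w))
-f(1/(299 + 271)) = -2*(14 + 1/(299 + 271))/(299 + 271) = -2*(14 + 1/570)/570 = -2*7981/(570*570) = -1*7981/162450 = -7981/162450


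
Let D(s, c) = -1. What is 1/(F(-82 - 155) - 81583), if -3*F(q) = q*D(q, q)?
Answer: -1/81662 ≈ -1.2246e-5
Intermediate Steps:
F(q) = q/3 (F(q) = -q*(-1)/3 = -(-1)*q/3 = q/3)
1/(F(-82 - 155) - 81583) = 1/((-82 - 155)/3 - 81583) = 1/((1/3)*(-237) - 81583) = 1/(-79 - 81583) = 1/(-81662) = -1/81662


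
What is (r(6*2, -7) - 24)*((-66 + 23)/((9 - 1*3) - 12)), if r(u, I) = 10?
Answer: -301/3 ≈ -100.33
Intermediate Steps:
(r(6*2, -7) - 24)*((-66 + 23)/((9 - 1*3) - 12)) = (10 - 24)*((-66 + 23)/((9 - 1*3) - 12)) = -(-602)/((9 - 3) - 12) = -(-602)/(6 - 12) = -(-602)/(-6) = -(-602)*(-1)/6 = -14*43/6 = -301/3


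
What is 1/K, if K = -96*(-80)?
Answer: 1/7680 ≈ 0.00013021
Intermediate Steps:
K = 7680
1/K = 1/7680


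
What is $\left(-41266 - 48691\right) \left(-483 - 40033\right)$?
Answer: $3644697812$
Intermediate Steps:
$\left(-41266 - 48691\right) \left(-483 - 40033\right) = \left(-89957\right) \left(-40516\right) = 3644697812$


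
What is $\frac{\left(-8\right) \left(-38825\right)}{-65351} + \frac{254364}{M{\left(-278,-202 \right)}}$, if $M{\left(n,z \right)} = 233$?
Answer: $\frac{16550571964}{15226783} \approx 1086.9$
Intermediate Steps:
$\frac{\left(-8\right) \left(-38825\right)}{-65351} + \frac{254364}{M{\left(-278,-202 \right)}} = \frac{\left(-8\right) \left(-38825\right)}{-65351} + \frac{254364}{233} = 310600 \left(- \frac{1}{65351}\right) + 254364 \cdot \frac{1}{233} = - \frac{310600}{65351} + \frac{254364}{233} = \frac{16550571964}{15226783}$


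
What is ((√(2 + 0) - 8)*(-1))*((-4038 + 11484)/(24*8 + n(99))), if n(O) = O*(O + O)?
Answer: 9928/3299 - 1241*√2/3299 ≈ 2.4774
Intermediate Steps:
n(O) = 2*O² (n(O) = O*(2*O) = 2*O²)
((√(2 + 0) - 8)*(-1))*((-4038 + 11484)/(24*8 + n(99))) = ((√(2 + 0) - 8)*(-1))*((-4038 + 11484)/(24*8 + 2*99²)) = ((√2 - 8)*(-1))*(7446/(192 + 2*9801)) = ((-8 + √2)*(-1))*(7446/(192 + 19602)) = (8 - √2)*(7446/19794) = (8 - √2)*(7446*(1/19794)) = (8 - √2)*(1241/3299) = 9928/3299 - 1241*√2/3299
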